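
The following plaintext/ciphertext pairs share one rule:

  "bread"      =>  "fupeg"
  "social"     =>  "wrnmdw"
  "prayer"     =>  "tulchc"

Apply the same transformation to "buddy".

fxohb

Shifts by position in bread: pos 0: b→f (+4), pos 1: r→u (+3), pos 2: e→p (+11), pos 3: a→e (+4), pos 4: d→g (+3) — repeating every 3. A repeating key of period 3 is used — shifts +4, +3, +11 over and over.
Applying it to buddy: b+4=f, u+3=x, d+11=o, d+4=h, y+3=b.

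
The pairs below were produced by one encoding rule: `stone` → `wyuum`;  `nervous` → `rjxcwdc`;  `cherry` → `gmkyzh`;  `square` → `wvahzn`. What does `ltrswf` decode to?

hollow

In stone: s→w is +4, t→y is +5, o→u is +6, n→u is +7 — the shift increases by 1 each position. The shift increases by 1 at each position, starting from +4: 4, 5, 6, ….
Decoding ltrswf: l−4=h, t−5=o, r−6=l, s−7=l, w−8=o, f−9=w.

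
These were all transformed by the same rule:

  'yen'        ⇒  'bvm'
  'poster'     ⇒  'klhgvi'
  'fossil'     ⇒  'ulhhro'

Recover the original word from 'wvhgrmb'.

destiny

Each pair mirrors across the alphabet (y↔b, e↔v, n↔m): positions sum to 25. Each letter is replaced by its mirror in the alphabet: a↔z, b↔y, c↔x, and so on (the Atbash cipher).
Decoding wvhgrmb: w↔d, v↔e, h↔s, g↔t, r↔i, m↔n, b↔y.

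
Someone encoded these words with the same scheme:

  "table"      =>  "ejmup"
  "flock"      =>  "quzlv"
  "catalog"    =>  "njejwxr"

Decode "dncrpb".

Shifts by position in table: pos 0: t→e (+11), pos 1: a→j (+9), pos 2: b→m (+11), pos 3: l→u (+9) — repeating every 2. A repeating key of period 2 is used — shifts +11, +9 over and over.
Undoing it on dncrpb: d−11=s, n−9=e, c−11=r, r−9=i, p−11=e, b−9=s.

series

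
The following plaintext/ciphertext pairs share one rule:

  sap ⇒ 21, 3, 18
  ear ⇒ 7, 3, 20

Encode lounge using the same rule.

14, 17, 23, 16, 9, 7

The number is (letter's place in the alphabet, a=1) + 2.
On lounge: l=12→14, o=15→17, u=21→23, n=14→16, g=7→9, e=5→7.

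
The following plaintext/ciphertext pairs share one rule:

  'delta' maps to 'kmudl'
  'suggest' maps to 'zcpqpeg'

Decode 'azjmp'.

trace

In delta: d→k is +7, e→m is +8, l→u is +9, t→d is +10 — the shift increases by 1 each position. Letter i (0-indexed) is shifted by i+7, so successive shifts are 7, 8, 9, ….
Reversing it on azjmp: a−7=t, z−8=r, j−9=a, m−10=c, p−11=e.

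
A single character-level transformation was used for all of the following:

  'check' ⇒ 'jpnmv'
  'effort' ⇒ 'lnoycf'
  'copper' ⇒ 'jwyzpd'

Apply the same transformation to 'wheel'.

dpnow

In check: c→j is +7, h→p is +8, e→n is +9, c→m is +10 — the shift increases by 1 each position. The shift increases by 1 at each position, starting from +7: 7, 8, 9, ….
Applying it to wheel: w+7=d, h+8=p, e+9=n, e+10=o, l+11=w.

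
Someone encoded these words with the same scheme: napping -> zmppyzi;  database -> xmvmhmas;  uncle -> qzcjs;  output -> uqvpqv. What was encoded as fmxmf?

radar

n(13)→z(25) and a(0)→m(12) fit y≡21x+12 (mod 26); the inverse of 21 mod 26 is 5. Treating letters as 0–25, the rule is x ↦ 21x + 12 (mod 26).
Reversing it on fmxmf: f(5)→5·(5−12)≡17=r; m(12)→5·(12−12)≡0=a; x(23)→5·(23−12)≡3=d; m(12)→5·(12−12)≡0=a; f(5)→5·(5−12)≡17=r (all mod 26).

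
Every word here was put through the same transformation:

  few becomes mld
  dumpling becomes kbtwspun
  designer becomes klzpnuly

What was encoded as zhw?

sap

Compare letters: f→m is +7, e→l is +7, w→d is +7 — a constant shift. It's a constant shift of +7 (ROT7).
Decoding zhw: z−7=s, h−7=a, w−7=p.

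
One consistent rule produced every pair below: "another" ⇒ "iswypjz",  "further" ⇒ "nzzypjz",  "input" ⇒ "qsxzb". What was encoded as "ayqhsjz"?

sticker

Shifts by position in another: pos 0: a→i (+8), pos 1: n→s (+5), pos 2: o→w (+8), pos 3: t→y (+5) — repeating every 2. It's a Vigenère-style cipher with numeric key [8,5]: position i shifts by key[i mod 2].
Undoing it on ayqhsjz: a−8=s, y−5=t, q−8=i, h−5=c, s−8=k, j−5=e, z−8=r.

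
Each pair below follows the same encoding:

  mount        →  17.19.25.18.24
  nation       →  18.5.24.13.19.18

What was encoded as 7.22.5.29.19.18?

crayon

Each letter is replaced by its alphabet position (a=1..z=26) + 4.
Undoing it on 7.22.5.29.19.18: 7→(7−4)÷1=3=c, 22→(22−4)÷1=18=r, 5→(5−4)÷1=1=a, 29→(29−4)÷1=25=y, 19→(19−4)÷1=15=o, 18→(18−4)÷1=14=n.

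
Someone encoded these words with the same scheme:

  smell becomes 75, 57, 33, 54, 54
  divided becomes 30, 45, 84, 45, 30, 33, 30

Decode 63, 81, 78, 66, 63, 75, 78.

outpost

s(#19)→75 and m(#13)→57: differences scale by 3, so n = 3·pos + 18. Each letter becomes 3×(its alphabet position, a=1..z=26) + 18.
Reversing it on 63, 81, 78, 66, 63, 75, 78: 63→(63−18)÷3=15=o, 81→(81−18)÷3=21=u, 78→(78−18)÷3=20=t, 66→(66−18)÷3=16=p, 63→(63−18)÷3=15=o, 75→(75−18)÷3=19=s, 78→(78−18)÷3=20=t.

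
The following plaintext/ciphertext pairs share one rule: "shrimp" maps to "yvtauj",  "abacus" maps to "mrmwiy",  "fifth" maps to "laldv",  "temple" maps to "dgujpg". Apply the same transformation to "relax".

tgpmx

s(18)→y(24) and h(7)→v(21) fit y≡5x+12 (mod 26); the inverse of 5 mod 26 is 21. Each letter's alphabet position (a=0..z=25) is mapped through 5·x+12 mod 26 — an affine cipher.
Applying it to relax: r(17)→5·17+12≡19=t; e(4)→5·4+12≡6=g; l(11)→5·11+12≡15=p; a(0)→5·0+12≡12=m; x(23)→5·23+12≡23=x (all mod 26).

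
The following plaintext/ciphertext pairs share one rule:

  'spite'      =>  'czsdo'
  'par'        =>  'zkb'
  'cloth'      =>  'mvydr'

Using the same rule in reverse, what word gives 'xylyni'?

nobody

This is a Caesar cipher with shift 10.
Undoing it on xylyni: x−10=n, y−10=o, l−10=b, y−10=o, n−10=d, i−10=y.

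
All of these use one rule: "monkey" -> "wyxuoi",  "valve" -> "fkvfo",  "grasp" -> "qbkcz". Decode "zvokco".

please

Every letter moves 10 places later in the alphabet, wrapping around z→a.
Undoing it on zvokco: z−10=p, v−10=l, o−10=e, k−10=a, c−10=s, o−10=e.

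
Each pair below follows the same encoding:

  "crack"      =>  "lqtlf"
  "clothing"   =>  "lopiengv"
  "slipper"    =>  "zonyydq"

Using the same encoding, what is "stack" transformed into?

c(2)→l(11) and r(17)→q(16) fit y≡9x+19 (mod 26); the inverse of 9 mod 26 is 3. This is an affine cipher: with a=0,…,z=25, each position x becomes (9x+19) mod 26.
On stack: s(18)→9·18+19≡25=z; t(19)→9·19+19≡8=i; a(0)→9·0+19≡19=t; c(2)→9·2+19≡11=l; k(10)→9·10+19≡5=f (all mod 26).

zitlf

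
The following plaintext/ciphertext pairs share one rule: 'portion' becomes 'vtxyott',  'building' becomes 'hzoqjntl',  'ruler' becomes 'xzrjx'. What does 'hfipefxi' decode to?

Shifts by position in portion: pos 0: p→v (+6), pos 1: o→t (+5), pos 2: r→x (+6), pos 3: t→y (+5) — repeating every 2. A repeating key of period 2 is used — shifts +6, +5 over and over.
Undoing it on hfipefxi: h−6=b, f−5=a, i−6=c, p−5=k, e−6=y, f−5=a, x−6=r, i−5=d.

backyard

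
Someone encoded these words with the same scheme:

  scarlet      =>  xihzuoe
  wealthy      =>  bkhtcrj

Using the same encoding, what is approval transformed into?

fvwzxflx

The shift increases by 1 at each position, starting from +5: 5, 6, 7, ….
For approval: a+5=f, p+6=v, p+7=w, r+8=z, o+9=x, v+10=f, a+11=l, l+12=x.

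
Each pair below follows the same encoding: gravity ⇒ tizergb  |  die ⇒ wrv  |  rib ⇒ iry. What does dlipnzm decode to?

Each pair mirrors across the alphabet (g↔t, r↔i, a↔z): positions sum to 25. Letters are reflected about the middle of the alphabet (position → 25−position): Atbash.
Undoing it on dlipnzm: d↔w, l↔o, i↔r, p↔k, n↔m, z↔a, m↔n.

workman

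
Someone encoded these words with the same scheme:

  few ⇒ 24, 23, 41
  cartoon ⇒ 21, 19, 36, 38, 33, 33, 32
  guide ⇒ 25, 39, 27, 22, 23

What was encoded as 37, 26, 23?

she

f is letter #6 and maps to 24: an offset of 18. Each letter is replaced by its alphabet position (a=1..z=26) + 18.
Undoing it on 37, 26, 23: 37→(37−18)÷1=19=s, 26→(26−18)÷1=8=h, 23→(23−18)÷1=5=e.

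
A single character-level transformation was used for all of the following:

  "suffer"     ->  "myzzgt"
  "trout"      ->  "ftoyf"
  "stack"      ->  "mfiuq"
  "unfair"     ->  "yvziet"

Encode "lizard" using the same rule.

s(18)→m(12) and u(20)→y(24) fit y≡19x+8 (mod 26); the inverse of 19 mod 26 is 11. Each letter's alphabet position (a=0..z=25) is mapped through 19·x+8 mod 26 — an affine cipher.
For lizard: l(11)→19·11+8≡9=j; i(8)→19·8+8≡4=e; z(25)→19·25+8≡15=p; a(0)→19·0+8≡8=i; r(17)→19·17+8≡19=t; d(3)→19·3+8≡13=n (all mod 26).

jepitn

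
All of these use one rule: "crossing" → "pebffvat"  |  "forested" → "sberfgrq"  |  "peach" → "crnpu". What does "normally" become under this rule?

abeznyyl

Compare letters: c→p is +13, r→e is +13, o→b is +13 — a constant shift. Every letter moves 13 places later in the alphabet, wrapping around z→a.
Applying it to normally: n+13=a, o+13=b, r+13=e, m+13=z, a+13=n, l+13=y, l+13=y, y+13=l.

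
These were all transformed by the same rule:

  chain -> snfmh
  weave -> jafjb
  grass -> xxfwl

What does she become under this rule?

The output letters match the input read backwards, each shifted +5: chain reversed is niahc. Two steps: reverse the string, then apply a Caesar shift of +5.
For she: reverse → ehs; then shift: e+5=j, h+5=m, s+5=x.

jmx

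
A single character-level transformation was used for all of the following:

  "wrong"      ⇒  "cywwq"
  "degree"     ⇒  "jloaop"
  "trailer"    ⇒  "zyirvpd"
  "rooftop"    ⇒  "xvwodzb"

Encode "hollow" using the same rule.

nvtuyh

In wrong: w→c is +6, r→y is +7, o→w is +8, n→w is +9 — the shift increases by 1 each position. Letter i (0-indexed) is shifted by i+6, so successive shifts are 6, 7, 8, ….
For hollow: h+6=n, o+7=v, l+8=t, l+9=u, o+10=y, w+11=h.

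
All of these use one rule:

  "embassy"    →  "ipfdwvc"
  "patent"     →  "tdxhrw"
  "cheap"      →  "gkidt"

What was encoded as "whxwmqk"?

A repeating key of period 2 is used — shifts +4, +3 over and over.
Decoding whxwmqk: w−4=s, h−3=e, x−4=t, w−3=t, m−4=i, q−3=n, k−4=g.

setting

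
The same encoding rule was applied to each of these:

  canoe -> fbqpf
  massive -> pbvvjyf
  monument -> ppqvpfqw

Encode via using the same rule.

yjb

The shift depends on letter class: consonant c→f is +3, but vowel a→b is +1. The rule splits by letter class: vowels +1, consonants +3.
On via: v(cons)+3=y, i(vowel)+1=j, a(vowel)+1=b.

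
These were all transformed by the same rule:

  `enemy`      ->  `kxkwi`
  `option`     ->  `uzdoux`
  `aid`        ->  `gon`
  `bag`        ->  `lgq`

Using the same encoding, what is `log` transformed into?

vuq

The shift depends on letter class: consonant n→x is +10, but vowel e→k is +6. Vowels shift forward by 6 and consonants shift forward by 10.
Applying it to log: l(cons)+10=v, o(vowel)+6=u, g(cons)+10=q.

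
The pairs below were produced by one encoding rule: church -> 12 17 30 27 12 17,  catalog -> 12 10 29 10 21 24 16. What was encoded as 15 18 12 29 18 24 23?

fiction

c is letter #3 and maps to 12: an offset of 9. Letters become their 1-based position plus 9 (so a→10, b→11, …).
Reversing it on 15 18 12 29 18 24 23: 15→(15−9)÷1=6=f, 18→(18−9)÷1=9=i, 12→(12−9)÷1=3=c, 29→(29−9)÷1=20=t, 18→(18−9)÷1=9=i, 24→(24−9)÷1=15=o, 23→(23−9)÷1=14=n.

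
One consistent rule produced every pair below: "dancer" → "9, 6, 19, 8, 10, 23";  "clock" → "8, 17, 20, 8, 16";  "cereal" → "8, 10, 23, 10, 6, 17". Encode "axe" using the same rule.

d is letter #4 and maps to 9: an offset of 5. The number is (letter's place in the alphabet, a=1) + 5.
Applying it to axe: a=1→6, x=24→29, e=5→10.

6, 29, 10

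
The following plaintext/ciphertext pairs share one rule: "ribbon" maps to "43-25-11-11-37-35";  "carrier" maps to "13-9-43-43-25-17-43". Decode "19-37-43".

for

r(#18)→43 and i(#9)→25: differences scale by 2, so n = 2·pos + 7. With a=1..z=26, the number is 2·pos + 7.
Undoing it on 19-37-43: 19→(19−7)÷2=6=f, 37→(37−7)÷2=15=o, 43→(43−7)÷2=18=r.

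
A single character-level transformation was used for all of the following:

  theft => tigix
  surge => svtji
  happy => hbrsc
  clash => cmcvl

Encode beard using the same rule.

In theft: t→t is +0, h→i is +1, e→g is +2, f→i is +3 — the shift increases by 1 each position. Each letter shifts forward by its position index (0, 1, 2, …) — the shift grows by one for each successive letter.
On beard: b+0=b, e+1=f, a+2=c, r+3=u, d+4=h.

bfcuh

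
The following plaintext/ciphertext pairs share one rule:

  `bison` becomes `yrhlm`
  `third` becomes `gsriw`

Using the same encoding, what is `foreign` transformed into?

Each pair mirrors across the alphabet (b↔y, i↔r, s↔h): positions sum to 25. Each letter is replaced by its mirror in the alphabet: a↔z, b↔y, c↔x, and so on (the Atbash cipher).
For foreign: f↔u, o↔l, r↔i, e↔v, i↔r, g↔t, n↔m.

ulivrtm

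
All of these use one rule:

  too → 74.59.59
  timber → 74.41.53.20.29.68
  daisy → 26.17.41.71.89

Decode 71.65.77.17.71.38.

squash

t(#20)→74 and o(#15)→59: differences scale by 3, so n = 3·pos + 14. With a=1..z=26, the number is 3·pos + 14.
Reversing it on 71.65.77.17.71.38: 71→(71−14)÷3=19=s, 65→(65−14)÷3=17=q, 77→(77−14)÷3=21=u, 17→(17−14)÷3=1=a, 71→(71−14)÷3=19=s, 38→(38−14)÷3=8=h.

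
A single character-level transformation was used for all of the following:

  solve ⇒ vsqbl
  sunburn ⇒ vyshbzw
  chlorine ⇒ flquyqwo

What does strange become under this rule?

vxwguon

The shift increases by 1 at each position, starting from +3: 3, 4, 5, ….
On strange: s+3=v, t+4=x, r+5=w, a+6=g, n+7=u, g+8=o, e+9=n.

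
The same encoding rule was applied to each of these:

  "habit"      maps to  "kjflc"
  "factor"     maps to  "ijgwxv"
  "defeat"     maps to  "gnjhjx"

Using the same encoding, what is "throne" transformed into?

wqvrwi

The shifts repeat in a cycle of length 3: positions 0,1,… shift by +3, +9, +4, then the pattern repeats.
For throne: t+3=w, h+9=q, r+4=v, o+3=r, n+9=w, e+4=i.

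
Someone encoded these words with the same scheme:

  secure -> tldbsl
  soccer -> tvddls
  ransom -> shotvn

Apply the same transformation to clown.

dmvxo

The shift depends on letter class: consonant s→t is +1, but vowel e→l is +7. Two shifts are in play — +7 for a/e/i/o/u, +1 for every other letter.
For clown: c(cons)+1=d, l(cons)+1=m, o(vowel)+7=v, w(cons)+1=x, n(cons)+1=o.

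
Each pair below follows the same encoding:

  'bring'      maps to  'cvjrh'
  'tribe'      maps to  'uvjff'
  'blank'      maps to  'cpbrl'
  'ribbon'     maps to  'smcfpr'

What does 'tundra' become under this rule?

Shifts by position in bring: pos 0: b→c (+1), pos 1: r→v (+4), pos 2: i→j (+1), pos 3: n→r (+4) — repeating every 2. The shifts repeat in a cycle of length 2: positions 0,1,… shift by +1, +4, then the pattern repeats.
On tundra: t+1=u, u+4=y, n+1=o, d+4=h, r+1=s, a+4=e.

uyohse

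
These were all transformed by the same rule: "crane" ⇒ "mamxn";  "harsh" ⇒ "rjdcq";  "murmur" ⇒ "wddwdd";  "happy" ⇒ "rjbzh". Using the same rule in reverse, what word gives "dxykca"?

tomato

Shifts by position in crane: pos 0: c→m (+10), pos 1: r→a (+9), pos 2: a→m (+12), pos 3: n→x (+10), pos 4: e→n (+9) — repeating every 3. It's a Vigenère-style cipher with numeric key [10,9,12]: position i shifts by key[i mod 3].
Undoing it on dxykca: d−10=t, x−9=o, y−12=m, k−10=a, c−9=t, a−12=o.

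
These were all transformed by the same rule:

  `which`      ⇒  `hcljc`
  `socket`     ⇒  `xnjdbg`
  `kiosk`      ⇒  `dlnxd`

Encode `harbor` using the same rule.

croano

w(22)→h(7) and h(7)→c(2) fit y≡9x+17 (mod 26); the inverse of 9 mod 26 is 3. This is an affine cipher: with a=0,…,z=25, each position x becomes (9x+17) mod 26.
On harbor: h(7)→9·7+17≡2=c; a(0)→9·0+17≡17=r; r(17)→9·17+17≡14=o; b(1)→9·1+17≡0=a; o(14)→9·14+17≡13=n; r(17)→9·17+17≡14=o (all mod 26).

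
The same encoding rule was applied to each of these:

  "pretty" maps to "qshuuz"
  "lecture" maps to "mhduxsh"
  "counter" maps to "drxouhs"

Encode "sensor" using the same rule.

Vowels shift forward by 3 and consonants shift forward by 1.
Applying it to sensor: s(cons)+1=t, e(vowel)+3=h, n(cons)+1=o, s(cons)+1=t, o(vowel)+3=r, r(cons)+1=s.

thotrs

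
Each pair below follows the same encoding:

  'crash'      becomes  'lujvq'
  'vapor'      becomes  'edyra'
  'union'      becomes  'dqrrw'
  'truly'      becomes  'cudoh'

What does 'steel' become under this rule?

Shifts by position in crash: pos 0: c→l (+9), pos 1: r→u (+3), pos 2: a→j (+9), pos 3: s→v (+3) — repeating every 2. A repeating key of period 2 is used — shifts +9, +3 over and over.
Applying it to steel: s+9=b, t+3=w, e+9=n, e+3=h, l+9=u.

bwnhu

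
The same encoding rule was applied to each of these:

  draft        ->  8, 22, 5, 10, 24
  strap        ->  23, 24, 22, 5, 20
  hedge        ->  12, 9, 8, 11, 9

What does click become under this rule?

7, 16, 13, 7, 15

d is letter #4 and maps to 8: an offset of 4. The number is (letter's place in the alphabet, a=1) + 4.
On click: c=3→7, l=12→16, i=9→13, c=3→7, k=11→15.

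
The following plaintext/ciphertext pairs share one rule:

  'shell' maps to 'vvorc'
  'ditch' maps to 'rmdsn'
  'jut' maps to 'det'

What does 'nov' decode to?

The output letters match the input read backwards, each shifted +10: shell reversed is llehs. Two steps: reverse the string, then apply a Caesar shift of +10.
Reversing it on nov: shift back: n−10=d, o−10=e, v−10=l → del; then reverse → led.

led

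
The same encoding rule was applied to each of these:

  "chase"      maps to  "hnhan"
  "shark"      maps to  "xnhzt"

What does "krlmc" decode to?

fleet

In chase: c→h is +5, h→n is +6, a→h is +7, s→a is +8 — the shift increases by 1 each position. Each letter shifts forward by (position + 5), i.e. 5, 6, 7, … — the shift grows by one for each successive letter.
Reversing it on krlmc: k−5=f, r−6=l, l−7=e, m−8=e, c−9=t.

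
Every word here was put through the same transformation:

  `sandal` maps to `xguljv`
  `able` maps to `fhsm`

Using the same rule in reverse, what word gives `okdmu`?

jewel

Letter i (0-indexed) is shifted by i+5, so successive shifts are 5, 6, 7, ….
Decoding okdmu: o−5=j, k−6=e, d−7=w, m−8=e, u−9=l.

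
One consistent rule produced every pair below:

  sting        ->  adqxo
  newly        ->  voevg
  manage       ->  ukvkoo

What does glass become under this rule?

ovica

Shifts by position in sting: pos 0: s→a (+8), pos 1: t→d (+10), pos 2: i→q (+8), pos 3: n→x (+10) — repeating every 2. The shifts repeat in a cycle of length 2: positions 0,1,… shift by +8, +10, then the pattern repeats.
On glass: g+8=o, l+10=v, a+8=i, s+10=c, s+8=a.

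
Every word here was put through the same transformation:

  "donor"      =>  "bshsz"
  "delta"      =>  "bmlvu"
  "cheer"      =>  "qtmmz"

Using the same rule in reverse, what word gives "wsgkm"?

mouse

Treating letters as 0–25, the rule is x ↦ 11x + 20 (mod 26).
Reversing it on wsgkm: w(22)→19·(22−20)≡12=m; s(18)→19·(18−20)≡14=o; g(6)→19·(6−20)≡20=u; k(10)→19·(10−20)≡18=s; m(12)→19·(12−20)≡4=e (all mod 26).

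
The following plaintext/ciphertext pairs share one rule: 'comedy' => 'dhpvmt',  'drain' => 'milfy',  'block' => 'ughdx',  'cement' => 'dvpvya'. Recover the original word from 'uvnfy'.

begin

c(2)→d(3) and o(14)→h(7) fit y≡9x+11 (mod 26); the inverse of 9 mod 26 is 3. Each letter's alphabet position (a=0..z=25) is mapped through 9·x+11 mod 26 — an affine cipher.
Decoding uvnfy: u(20)→3·(20−11)≡1=b; v(21)→3·(21−11)≡4=e; n(13)→3·(13−11)≡6=g; f(5)→3·(5−11)≡8=i; y(24)→3·(24−11)≡13=n (all mod 26).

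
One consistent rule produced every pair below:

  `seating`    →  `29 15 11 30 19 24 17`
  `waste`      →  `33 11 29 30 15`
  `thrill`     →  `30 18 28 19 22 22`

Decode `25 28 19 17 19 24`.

origin

s is letter #19 and maps to 29: an offset of 10. The number is (letter's place in the alphabet, a=1) + 10.
Decoding 25 28 19 17 19 24: 25→(25−10)÷1=15=o, 28→(28−10)÷1=18=r, 19→(19−10)÷1=9=i, 17→(17−10)÷1=7=g, 19→(19−10)÷1=9=i, 24→(24−10)÷1=14=n.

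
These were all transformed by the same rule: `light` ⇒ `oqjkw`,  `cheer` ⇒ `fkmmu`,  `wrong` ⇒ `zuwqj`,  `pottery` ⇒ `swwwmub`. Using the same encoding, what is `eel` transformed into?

mmo

The shift depends on letter class: consonant l→o is +3, but vowel i→q is +8. Two shifts are in play — +8 for a/e/i/o/u, +3 for every other letter.
Applying it to eel: e(vowel)+8=m, e(vowel)+8=m, l(cons)+3=o.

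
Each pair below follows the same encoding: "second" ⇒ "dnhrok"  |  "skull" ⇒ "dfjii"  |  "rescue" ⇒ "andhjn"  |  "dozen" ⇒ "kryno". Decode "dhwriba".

s(18)→d(3) and e(4)→n(13) fit y≡3x+1 (mod 26); the inverse of 3 mod 26 is 9. Treating letters as 0–25, the rule is x ↦ 3x + 1 (mod 26).
Reversing it on dhwriba: d(3)→9·(3−1)≡18=s; h(7)→9·(7−1)≡2=c; w(22)→9·(22−1)≡7=h; r(17)→9·(17−1)≡14=o; i(8)→9·(8−1)≡11=l; b(1)→9·(1−1)≡0=a; a(0)→9·(0−1)≡17=r (all mod 26).

scholar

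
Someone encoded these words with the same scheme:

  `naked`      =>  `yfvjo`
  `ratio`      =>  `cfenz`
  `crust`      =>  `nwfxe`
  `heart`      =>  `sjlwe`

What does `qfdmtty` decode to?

fashion

Shifts by position in naked: pos 0: n→y (+11), pos 1: a→f (+5), pos 2: k→v (+11), pos 3: e→j (+5) — repeating every 2. It's a Vigenère-style cipher with numeric key [11,5]: position i shifts by key[i mod 2].
Undoing it on qfdmtty: q−11=f, f−5=a, d−11=s, m−5=h, t−11=i, t−5=o, y−11=n.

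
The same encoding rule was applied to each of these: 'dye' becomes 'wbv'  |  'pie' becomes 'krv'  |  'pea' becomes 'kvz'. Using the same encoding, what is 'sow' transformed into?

hld

Each pair mirrors across the alphabet (d↔w, y↔b, e↔v): positions sum to 25. Letters are reflected about the middle of the alphabet (position → 25−position): Atbash.
On sow: s↔h, o↔l, w↔d.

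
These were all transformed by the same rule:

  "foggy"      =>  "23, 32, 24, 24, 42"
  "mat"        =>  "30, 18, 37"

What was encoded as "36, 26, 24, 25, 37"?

sight

f is letter #6 and maps to 23: an offset of 17. Each letter is replaced by its alphabet position (a=1..z=26) + 17.
Decoding 36, 26, 24, 25, 37: 36→(36−17)÷1=19=s, 26→(26−17)÷1=9=i, 24→(24−17)÷1=7=g, 25→(25−17)÷1=8=h, 37→(37−17)÷1=20=t.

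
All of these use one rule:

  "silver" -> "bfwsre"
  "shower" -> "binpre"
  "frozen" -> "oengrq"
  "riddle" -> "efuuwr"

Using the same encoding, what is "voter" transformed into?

snyre

s(18)→b(1) and i(8)→f(5) fit y≡23x+3 (mod 26); the inverse of 23 mod 26 is 17. This is an affine cipher: with a=0,…,z=25, each position x becomes (23x+3) mod 26.
Applying it to voter: v(21)→23·21+3≡18=s; o(14)→23·14+3≡13=n; t(19)→23·19+3≡24=y; e(4)→23·4+3≡17=r; r(17)→23·17+3≡4=e (all mod 26).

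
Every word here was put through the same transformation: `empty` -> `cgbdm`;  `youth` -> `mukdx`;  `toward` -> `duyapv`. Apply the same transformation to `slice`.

This is an affine cipher: with a=0,…,z=25, each position x becomes (7x+0) mod 26.
For slice: s(18)→7·18+0≡22=w; l(11)→7·11+0≡25=z; i(8)→7·8+0≡4=e; c(2)→7·2+0≡14=o; e(4)→7·4+0≡2=c (all mod 26).

wzeoc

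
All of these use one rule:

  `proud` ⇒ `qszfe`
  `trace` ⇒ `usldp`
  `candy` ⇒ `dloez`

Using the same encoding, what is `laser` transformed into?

Two shifts are in play — +11 for a/e/i/o/u, +1 for every other letter.
For laser: l(cons)+1=m, a(vowel)+11=l, s(cons)+1=t, e(vowel)+11=p, r(cons)+1=s.

mltps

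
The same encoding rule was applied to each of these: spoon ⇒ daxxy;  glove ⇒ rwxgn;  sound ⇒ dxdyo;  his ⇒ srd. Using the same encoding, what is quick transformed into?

bdrnv

The shift depends on letter class: consonant s→d is +11, but vowel o→x is +9. The rule splits by letter class: vowels +9, consonants +11.
For quick: q(cons)+11=b, u(vowel)+9=d, i(vowel)+9=r, c(cons)+11=n, k(cons)+11=v.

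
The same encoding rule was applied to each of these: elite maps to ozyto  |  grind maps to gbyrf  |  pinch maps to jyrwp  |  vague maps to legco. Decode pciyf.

humid

e(4)→o(14) and l(11)→z(25) fit y≡9x+4 (mod 26); the inverse of 9 mod 26 is 3. Each letter's alphabet position (a=0..z=25) is mapped through 9·x+4 mod 26 — an affine cipher.
Undoing it on pciyf: p(15)→3·(15−4)≡7=h; c(2)→3·(2−4)≡20=u; i(8)→3·(8−4)≡12=m; y(24)→3·(24−4)≡8=i; f(5)→3·(5−4)≡3=d (all mod 26).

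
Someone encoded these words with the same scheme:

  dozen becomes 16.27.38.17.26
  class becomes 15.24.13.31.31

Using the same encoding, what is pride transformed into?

28.30.21.16.17

d is letter #4 and maps to 16: an offset of 12. Each letter is replaced by its alphabet position (a=1..z=26) + 12.
Applying it to pride: p=16→28, r=18→30, i=9→21, d=4→16, e=5→17.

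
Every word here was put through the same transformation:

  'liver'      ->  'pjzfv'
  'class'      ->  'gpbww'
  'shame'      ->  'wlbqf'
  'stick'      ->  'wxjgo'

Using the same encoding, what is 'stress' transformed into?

wxvfww

The rule splits by letter class: vowels +1, consonants +4.
On stress: s(cons)+4=w, t(cons)+4=x, r(cons)+4=v, e(vowel)+1=f, s(cons)+4=w, s(cons)+4=w.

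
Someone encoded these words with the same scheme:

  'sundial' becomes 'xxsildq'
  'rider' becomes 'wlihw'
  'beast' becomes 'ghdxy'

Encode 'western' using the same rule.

bhxyhws

Two shifts are in play — +3 for a/e/i/o/u, +5 for every other letter.
Applying it to western: w(cons)+5=b, e(vowel)+3=h, s(cons)+5=x, t(cons)+5=y, e(vowel)+3=h, r(cons)+5=w, n(cons)+5=s.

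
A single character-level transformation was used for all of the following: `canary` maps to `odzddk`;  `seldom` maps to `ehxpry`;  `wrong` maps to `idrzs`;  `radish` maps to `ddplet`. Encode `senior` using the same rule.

ehzlrd

The shift depends on letter class: consonant c→o is +12, but vowel a→d is +3. Two shifts are in play — +3 for a/e/i/o/u, +12 for every other letter.
On senior: s(cons)+12=e, e(vowel)+3=h, n(cons)+12=z, i(vowel)+3=l, o(vowel)+3=r, r(cons)+12=d.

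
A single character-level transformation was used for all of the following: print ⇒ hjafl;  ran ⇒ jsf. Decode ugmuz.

Compare letters: p→h is +18, r→j is +18, i→a is +18 — a constant shift. Each letter is shifted forward by 18 in the alphabet (a Caesar shift of +18).
Undoing it on ugmuz: u−18=c, g−18=o, m−18=u, u−18=c, z−18=h.

couch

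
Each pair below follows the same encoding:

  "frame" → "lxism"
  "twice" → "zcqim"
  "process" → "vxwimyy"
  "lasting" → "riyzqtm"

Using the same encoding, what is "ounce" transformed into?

The shift depends on letter class: consonant f→l is +6, but vowel a→i is +8. Two shifts are in play — +8 for a/e/i/o/u, +6 for every other letter.
On ounce: o(vowel)+8=w, u(vowel)+8=c, n(cons)+6=t, c(cons)+6=i, e(vowel)+8=m.

wctim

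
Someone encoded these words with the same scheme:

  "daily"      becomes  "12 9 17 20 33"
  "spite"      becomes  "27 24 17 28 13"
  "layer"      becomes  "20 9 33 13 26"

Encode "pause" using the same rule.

24 9 29 27 13

The number is (letter's place in the alphabet, a=1) + 8.
Applying it to pause: p=16→24, a=1→9, u=21→29, s=19→27, e=5→13.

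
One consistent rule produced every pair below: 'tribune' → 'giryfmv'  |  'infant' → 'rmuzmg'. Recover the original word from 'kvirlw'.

period

Each pair mirrors across the alphabet (t↔g, r↔i, i↔r): positions sum to 25. Letters are reflected about the middle of the alphabet (position → 25−position): Atbash.
Reversing it on kvirlw: k↔p, v↔e, i↔r, r↔i, l↔o, w↔d.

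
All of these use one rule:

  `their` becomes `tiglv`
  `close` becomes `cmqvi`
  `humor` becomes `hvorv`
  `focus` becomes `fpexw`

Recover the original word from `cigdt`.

cheap

Each letter shifts forward by its position index (0, 1, 2, …) — the shift grows by one for each successive letter.
Reversing it on cigdt: c−0=c, i−1=h, g−2=e, d−3=a, t−4=p.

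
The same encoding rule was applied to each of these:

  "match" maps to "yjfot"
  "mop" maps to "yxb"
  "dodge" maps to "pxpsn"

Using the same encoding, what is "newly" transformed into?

Vowels shift forward by 9 and consonants shift forward by 12.
For newly: n(cons)+12=z, e(vowel)+9=n, w(cons)+12=i, l(cons)+12=x, y(cons)+12=k.

znixk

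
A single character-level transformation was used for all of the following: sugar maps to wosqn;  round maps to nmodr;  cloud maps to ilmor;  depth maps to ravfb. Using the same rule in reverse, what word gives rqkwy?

daisy

s(18)→w(22) and u(20)→o(14) fit y≡9x+16 (mod 26); the inverse of 9 mod 26 is 3. Each letter's alphabet position (a=0..z=25) is mapped through 9·x+16 mod 26 — an affine cipher.
Decoding rqkwy: r(17)→3·(17−16)≡3=d; q(16)→3·(16−16)≡0=a; k(10)→3·(10−16)≡8=i; w(22)→3·(22−16)≡18=s; y(24)→3·(24−16)≡24=y (all mod 26).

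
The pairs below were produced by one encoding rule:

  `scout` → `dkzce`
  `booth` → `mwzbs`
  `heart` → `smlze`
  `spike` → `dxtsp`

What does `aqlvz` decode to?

The shifts repeat in a cycle of length 2: positions 0,1,… shift by +11, +8, then the pattern repeats.
Undoing it on aqlvz: a−11=p, q−8=i, l−11=a, v−8=n, z−11=o.

piano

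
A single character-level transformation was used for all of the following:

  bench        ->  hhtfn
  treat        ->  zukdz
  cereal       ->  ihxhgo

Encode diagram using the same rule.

jlgjxds

Shifts by position in bench: pos 0: b→h (+6), pos 1: e→h (+3), pos 2: n→t (+6), pos 3: c→f (+3) — repeating every 2. It's a Vigenère-style cipher with numeric key [6,3]: position i shifts by key[i mod 2].
Applying it to diagram: d+6=j, i+3=l, a+6=g, g+3=j, r+6=x, a+3=d, m+6=s.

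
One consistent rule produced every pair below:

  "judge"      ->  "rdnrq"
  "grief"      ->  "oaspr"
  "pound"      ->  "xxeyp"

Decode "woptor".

In judge: j→r is +8, u→d is +9, d→n is +10, g→r is +11 — the shift increases by 1 each position. The shift increases by 1 at each position, starting from +8: 8, 9, 10, ….
Reversing it on woptor: w−8=o, o−9=f, p−10=f, t−11=i, o−12=c, r−13=e.

office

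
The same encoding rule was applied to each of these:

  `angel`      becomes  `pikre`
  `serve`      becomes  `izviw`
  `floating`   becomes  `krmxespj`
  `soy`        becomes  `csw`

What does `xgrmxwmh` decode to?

Read the word backwards and shift each letter +4.
Reversing it on xgrmxwmh: shift back: x−4=t, g−4=c, r−4=n, m−4=i, x−4=t, w−4=s, m−4=i, h−4=d → tcnitsid; then reverse → distinct.

distinct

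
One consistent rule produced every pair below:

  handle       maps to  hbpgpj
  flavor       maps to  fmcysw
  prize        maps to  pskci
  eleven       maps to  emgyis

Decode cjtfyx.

circus

In handle: h→h is +0, a→b is +1, n→p is +2, d→g is +3 — the shift increases by 1 each position. Each letter shifts forward by its position index (0, 1, 2, …) — the shift grows by one for each successive letter.
Reversing it on cjtfyx: c−0=c, j−1=i, t−2=r, f−3=c, y−4=u, x−5=s.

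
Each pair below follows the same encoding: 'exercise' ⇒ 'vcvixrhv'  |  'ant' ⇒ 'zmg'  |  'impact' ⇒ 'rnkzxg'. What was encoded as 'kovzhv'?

Each pair mirrors across the alphabet (e↔v, x↔c, e↔v): positions sum to 25. Letters are reflected about the middle of the alphabet (position → 25−position): Atbash.
Reversing it on kovzhv: k↔p, o↔l, v↔e, z↔a, h↔s, v↔e.

please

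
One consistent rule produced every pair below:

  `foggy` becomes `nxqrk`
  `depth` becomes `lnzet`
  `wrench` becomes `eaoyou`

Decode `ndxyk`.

In foggy: f→n is +8, o→x is +9, g→q is +10, g→r is +11 — the shift increases by 1 each position. Each letter shifts forward by (position + 8), i.e. 8, 9, 10, … — the shift grows by one for each successive letter.
Decoding ndxyk: n−8=f, d−9=u, x−10=n, y−11=n, k−12=y.

funny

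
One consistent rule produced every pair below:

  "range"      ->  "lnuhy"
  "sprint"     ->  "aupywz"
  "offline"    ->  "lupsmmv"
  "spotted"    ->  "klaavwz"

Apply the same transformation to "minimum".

tbtpupt

The output letters match the input read backwards, each shifted +7: range reversed is egnar. Two steps: reverse the string, then apply a Caesar shift of +7.
Applying it to minimum: reverse → muminim; then shift: m+7=t, u+7=b, m+7=t, i+7=p, n+7=u, i+7=p, m+7=t.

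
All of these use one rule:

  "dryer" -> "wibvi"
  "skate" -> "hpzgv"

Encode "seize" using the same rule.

Each pair mirrors across the alphabet (d↔w, r↔i, y↔b): positions sum to 25. Letters are reflected about the middle of the alphabet (position → 25−position): Atbash.
On seize: s↔h, e↔v, i↔r, z↔a, e↔v.

hvrav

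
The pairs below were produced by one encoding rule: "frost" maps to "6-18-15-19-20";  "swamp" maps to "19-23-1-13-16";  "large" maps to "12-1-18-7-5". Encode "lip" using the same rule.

12-9-16

Letters become their 1-indexed alphabet positions: a=1 … z=26.
Applying it to lip: l=12→12, i=9→9, p=16→16.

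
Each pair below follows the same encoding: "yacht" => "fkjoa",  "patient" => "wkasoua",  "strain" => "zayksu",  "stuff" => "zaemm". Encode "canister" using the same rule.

jkuszaoy

The shift depends on letter class: consonant y→f is +7, but vowel a→k is +10. Two shifts are in play — +10 for a/e/i/o/u, +7 for every other letter.
Applying it to canister: c(cons)+7=j, a(vowel)+10=k, n(cons)+7=u, i(vowel)+10=s, s(cons)+7=z, t(cons)+7=a, e(vowel)+10=o, r(cons)+7=y.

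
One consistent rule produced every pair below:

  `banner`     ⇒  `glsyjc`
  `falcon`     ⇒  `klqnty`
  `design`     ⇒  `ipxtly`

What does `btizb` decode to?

A repeating key of period 2 is used — shifts +5, +11 over and over.
Reversing it on btizb: b−5=w, t−11=i, i−5=d, z−11=o, b−5=w.

widow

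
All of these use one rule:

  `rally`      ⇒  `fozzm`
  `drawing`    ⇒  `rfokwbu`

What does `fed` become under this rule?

Every letter moves 14 places later in the alphabet, wrapping around z→a.
For fed: f+14=t, e+14=s, d+14=r.

tsr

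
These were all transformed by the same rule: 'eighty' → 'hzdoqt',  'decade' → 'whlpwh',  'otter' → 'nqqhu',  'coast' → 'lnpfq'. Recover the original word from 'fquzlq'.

e(4)→h(7) and i(8)→z(25) fit y≡11x+15 (mod 26); the inverse of 11 mod 26 is 19. Each letter's alphabet position (a=0..z=25) is mapped through 11·x+15 mod 26 — an affine cipher.
Reversing it on fquzlq: f(5)→19·(5−15)≡18=s; q(16)→19·(16−15)≡19=t; u(20)→19·(20−15)≡17=r; z(25)→19·(25−15)≡8=i; l(11)→19·(11−15)≡2=c; q(16)→19·(16−15)≡19=t (all mod 26).

strict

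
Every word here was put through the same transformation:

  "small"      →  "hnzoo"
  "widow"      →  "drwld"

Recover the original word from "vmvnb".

Each pair mirrors across the alphabet (s↔h, m↔n, a↔z): positions sum to 25. Letters are reflected about the middle of the alphabet (position → 25−position): Atbash.
Decoding vmvnb: v↔e, m↔n, v↔e, n↔m, b↔y.

enemy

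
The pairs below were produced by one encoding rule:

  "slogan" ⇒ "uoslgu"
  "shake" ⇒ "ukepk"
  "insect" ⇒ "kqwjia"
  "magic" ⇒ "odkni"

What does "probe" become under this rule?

rusgk

In slogan: s→u is +2, l→o is +3, o→s is +4, g→l is +5 — the shift increases by 1 each position. The shift increases by 1 at each position, starting from +2: 2, 3, 4, ….
For probe: p+2=r, r+3=u, o+4=s, b+5=g, e+6=k.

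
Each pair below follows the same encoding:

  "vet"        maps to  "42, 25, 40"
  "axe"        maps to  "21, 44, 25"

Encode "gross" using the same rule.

27, 38, 35, 39, 39

v is letter #22 and maps to 42: an offset of 20. The number is (letter's place in the alphabet, a=1) + 20.
For gross: g=7→27, r=18→38, o=15→35, s=19→39, s=19→39.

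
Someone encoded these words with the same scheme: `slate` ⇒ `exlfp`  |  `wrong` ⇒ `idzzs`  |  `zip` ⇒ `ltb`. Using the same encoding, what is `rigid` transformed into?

dtstp

The shift depends on letter class: consonant s→e is +12, but vowel a→l is +11. Vowels shift forward by 11 and consonants shift forward by 12.
On rigid: r(cons)+12=d, i(vowel)+11=t, g(cons)+12=s, i(vowel)+11=t, d(cons)+12=p.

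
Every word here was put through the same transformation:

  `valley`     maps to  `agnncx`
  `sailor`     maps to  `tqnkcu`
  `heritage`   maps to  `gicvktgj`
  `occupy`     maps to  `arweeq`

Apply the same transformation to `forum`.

The output letters match the input read backwards, each shifted +2: valley reversed is yellav. Two steps: reverse the string, then apply a Caesar shift of +2.
Applying it to forum: reverse → murof; then shift: m+2=o, u+2=w, r+2=t, o+2=q, f+2=h.

owtqh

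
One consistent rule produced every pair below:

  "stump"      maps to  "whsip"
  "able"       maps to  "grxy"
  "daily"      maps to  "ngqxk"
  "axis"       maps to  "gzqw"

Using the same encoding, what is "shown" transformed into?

s(18)→w(22) and t(19)→h(7) fit y≡11x+6 (mod 26); the inverse of 11 mod 26 is 19. Each letter's alphabet position (a=0..z=25) is mapped through 11·x+6 mod 26 — an affine cipher.
On shown: s(18)→11·18+6≡22=w; h(7)→11·7+6≡5=f; o(14)→11·14+6≡4=e; w(22)→11·22+6≡14=o; n(13)→11·13+6≡19=t (all mod 26).

wfeot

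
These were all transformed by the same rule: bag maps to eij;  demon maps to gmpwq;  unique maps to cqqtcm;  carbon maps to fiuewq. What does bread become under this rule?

eumig

The shift depends on letter class: consonant b→e is +3, but vowel a→i is +8. Two shifts are in play — +8 for a/e/i/o/u, +3 for every other letter.
For bread: b(cons)+3=e, r(cons)+3=u, e(vowel)+8=m, a(vowel)+8=i, d(cons)+3=g.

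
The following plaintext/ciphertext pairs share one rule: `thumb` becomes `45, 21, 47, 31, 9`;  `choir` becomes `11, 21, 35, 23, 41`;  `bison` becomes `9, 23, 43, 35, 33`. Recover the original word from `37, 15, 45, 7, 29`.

t(#20)→45 and h(#8)→21: differences scale by 2, so n = 2·pos + 5. Each letter becomes 2×(its alphabet position, a=1..z=26) + 5.
Undoing it on 37, 15, 45, 7, 29: 37→(37−5)÷2=16=p, 15→(15−5)÷2=5=e, 45→(45−5)÷2=20=t, 7→(7−5)÷2=1=a, 29→(29−5)÷2=12=l.

petal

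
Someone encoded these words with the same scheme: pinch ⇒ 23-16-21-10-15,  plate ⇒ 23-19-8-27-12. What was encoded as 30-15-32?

The number is (letter's place in the alphabet, a=1) + 7.
Undoing it on 30-15-32: 30→(30−7)÷1=23=w, 15→(15−7)÷1=8=h, 32→(32−7)÷1=25=y.

why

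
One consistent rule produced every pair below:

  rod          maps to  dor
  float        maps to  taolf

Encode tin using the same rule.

The word is simply reversed.
Applying it to tin: reverse → nit.

nit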